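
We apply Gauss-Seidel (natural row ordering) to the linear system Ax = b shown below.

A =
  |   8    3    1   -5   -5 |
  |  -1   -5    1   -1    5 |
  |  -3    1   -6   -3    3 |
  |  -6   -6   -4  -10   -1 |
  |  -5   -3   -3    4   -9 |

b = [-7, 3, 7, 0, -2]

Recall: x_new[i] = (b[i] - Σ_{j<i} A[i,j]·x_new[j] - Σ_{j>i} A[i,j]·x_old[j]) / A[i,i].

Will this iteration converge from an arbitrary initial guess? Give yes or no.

no

A = D + L + U where D = diag(8, -5, -6, -10, -9).
Gauss-Seidel: T = -(D+L)⁻¹U, row 0 first, T[0,3] = -(-5)/(8) = +0.6250; later rows by forward substitution.
  T[0,:] = [+0.0000  -0.3750  -0.1250  +0.6250  +0.6250]
  T[1,:] = [+0.0000  +0.0750  +0.2250  -0.3250  +0.8750]
  T[2,:] = [+0.0000  +0.2000  +0.1000  -0.8667  +0.3333]
  T[3,:] = [+0.0000  +0.1000  -0.1000  +0.1667  -1.1333]
  T[4,:] = [+0.0000  +0.1611  -0.0833  +0.1241  -1.2537]
eigenvalue magnitudes: 1.2609, 0.4151, 0.0631, 0.0631, 0.0000.
spectral radius ρ = 1.2609; 1.2609 > 1: divergent.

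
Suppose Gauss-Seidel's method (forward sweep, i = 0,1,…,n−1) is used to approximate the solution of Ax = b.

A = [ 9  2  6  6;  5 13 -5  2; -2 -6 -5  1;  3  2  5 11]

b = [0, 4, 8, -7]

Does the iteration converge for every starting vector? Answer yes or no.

yes

Split A = D + L + U, D = diag(9, 13, -5, 11).
Gauss-Seidel: T = -(D+L)⁻¹U, row 0 first, T[0,3] = -(6)/(9) = -0.6667; later rows by forward substitution.
  T[0,:] = [+0.0000  -0.2222  -0.6667  -0.6667]
  T[1,:] = [+0.0000  +0.0855  +0.6410  +0.1026]
  T[2,:] = [+0.0000  -0.0137  -0.5026  +0.3436]
  T[3,:] = [+0.0000  +0.0513  +0.2937  +0.0070]
eigenvalue magnitudes: 0.6268, 0.2468, 0.0301, 0.0000.
spectral radius ρ = 0.6268; 0.6268 < 1 ⇒ converges.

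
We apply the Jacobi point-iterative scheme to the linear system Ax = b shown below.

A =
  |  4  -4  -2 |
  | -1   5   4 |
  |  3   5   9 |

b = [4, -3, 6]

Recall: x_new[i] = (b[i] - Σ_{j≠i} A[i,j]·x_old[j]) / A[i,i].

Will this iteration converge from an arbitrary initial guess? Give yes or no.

yes

Diagonal D = diag(4, 5, 9); L, U strict lower/upper.
Jacobi: T = -D⁻¹(L+U), T[1,0] = -(-1)/(5) = +0.2000; T[1,1] = 0.
  T[0,:] = [+0.0000, +1.0000, +0.5000]
  T[1,:] = [+0.2000, +0.0000, -0.8000]
  T[2,:] = [-0.3333, -0.5556, +0.0000]
|roots of det(T-λI)|: 0.8518, 0.4978, 0.4978.
ρ = 0.8518; 0.8518 < 1 ⇒ converges.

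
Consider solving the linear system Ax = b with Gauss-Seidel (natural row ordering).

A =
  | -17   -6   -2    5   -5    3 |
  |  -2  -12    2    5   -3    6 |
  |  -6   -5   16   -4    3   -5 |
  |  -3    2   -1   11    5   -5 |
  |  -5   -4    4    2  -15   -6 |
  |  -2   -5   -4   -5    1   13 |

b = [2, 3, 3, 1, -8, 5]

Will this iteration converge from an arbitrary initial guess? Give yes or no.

Diagonal D = diag(-17, -12, 16, 11, -15, 13); L, U strict lower/upper.
Gauss-Seidel: T = -(D+L)⁻¹U, row 0 first, T[0,4] = -(-5)/(-17) = -0.2941; later rows by forward substitution.
  T[0,:] = [+0.0000 -0.3529 -0.1176 +0.2941 -0.2941 +0.1765]
  T[1,:] = [+0.0000 +0.0588 +0.1863 +0.3676 -0.2010 +0.4706]
  T[2,:] = [+0.0000 -0.1140 +0.0141 +0.4752 -0.3606 +0.5257]
  T[3,:] = [+0.0000 -0.1173 -0.0647 +0.0566 -0.5310 +0.4649]
  T[4,:] = [+0.0000 +0.0559 -0.0153 -0.0618 -0.0153 -0.3821]
  T[5,:] = [+0.0000 -0.1162 +0.0342 +0.3594 -0.4366 +0.5781]
eigenvalue magnitudes: 0.8705, 0.2158, 0.2158, 0.1875, 0.0541, 0.0000.
ρ(T) = max|λ| = 0.8705; 0.8705 < 1 ⇒ converges.

yes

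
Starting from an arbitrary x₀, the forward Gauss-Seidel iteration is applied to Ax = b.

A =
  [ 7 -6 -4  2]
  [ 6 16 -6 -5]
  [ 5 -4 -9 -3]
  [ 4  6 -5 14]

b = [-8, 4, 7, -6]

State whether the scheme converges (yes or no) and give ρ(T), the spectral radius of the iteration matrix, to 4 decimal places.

Diagonal D = diag(7, 16, -9, 14); L, U strict lower/upper.
Gauss-Seidel: T = -(D+L)⁻¹U, row 0 first, T[0,1] = -(-6)/(7) = +0.8571; later rows by forward substitution.
  T[0,:] = [+0.0000 +0.8571 +0.5714 -0.2857]
  T[1,:] = [+0.0000 -0.3214 +0.1607 +0.4196]
  T[2,:] = [+0.0000 +0.6190 +0.2460 -0.6786]
  T[3,:] = [+0.0000 +0.1139 -0.1443 -0.3406]
|roots of det(T-λI)|: 0.7570, 0.4342, 0.0931, 0.0000.
ρ(T) = max|λ| = 0.7570; 0.7570 < 1, so it converges for any x₀.

yes, ρ = 0.7570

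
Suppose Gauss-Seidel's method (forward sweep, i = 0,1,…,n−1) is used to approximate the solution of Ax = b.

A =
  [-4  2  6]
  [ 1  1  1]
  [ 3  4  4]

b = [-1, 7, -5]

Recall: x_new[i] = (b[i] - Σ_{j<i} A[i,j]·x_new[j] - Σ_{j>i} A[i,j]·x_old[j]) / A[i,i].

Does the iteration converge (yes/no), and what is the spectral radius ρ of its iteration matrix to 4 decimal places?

no, ρ = 1.1901

Split A = D + L + U, D = diag(-4, 1, 4).
GS T = -(D+L)⁻¹U: row 0 first, T[0,1] = -(2)/(-4) = +0.5000; later rows by forward substitution.
  T[0,:] = [+0.0000, +0.5000, +1.5000]
  T[1,:] = [+0.0000, -0.5000, -2.5000]
  T[2,:] = [+0.0000, +0.1250, +1.3750]
|roots of det(T-λI)|: 1.1901, 0.3151, 0.0000.
ρ = 1.1901; 1.1901 > 1, so it fails to converge.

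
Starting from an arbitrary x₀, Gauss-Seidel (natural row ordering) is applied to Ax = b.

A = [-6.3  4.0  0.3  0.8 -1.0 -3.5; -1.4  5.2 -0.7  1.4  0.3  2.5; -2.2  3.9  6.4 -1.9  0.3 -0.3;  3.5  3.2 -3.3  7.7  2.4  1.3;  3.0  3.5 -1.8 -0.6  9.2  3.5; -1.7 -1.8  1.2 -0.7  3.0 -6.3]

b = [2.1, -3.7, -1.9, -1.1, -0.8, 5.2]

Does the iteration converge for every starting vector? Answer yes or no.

Let D = diag(-6.3, 5.2, 6.4, 7.7, 9.2, -6.3); L, U the strict triangles.
Gauss-Seidel: T = -(D+L)⁻¹U, row 0 first, T[0,3] = -(0.8)/(-6.3) = +0.1270; later rows by forward substitution.
  T[0,:] = [+0.0000 +0.6349 +0.0476 +0.1270 -0.1587 -0.5556]
  T[1,:] = [+0.0000 +0.1709 +0.1474 -0.2350 -0.1004 -0.6303]
  T[2,:] = [+0.0000 +0.1141 -0.0735 +0.4838 -0.0402 +0.2400]
  T[3,:] = [+0.0000 -0.3107 -0.1144 +0.2473 -0.2150 +0.4485]
  T[4,:] = [+0.0000 -0.2700 -0.0935 +0.1588 +0.0681 +0.1167]
  T[5,:] = [+0.0000 -0.2925 -0.1008 +0.1732 +0.1202 +0.3815]
eigenvalue magnitudes: 0.8975, 0.2171, 0.1736, 0.1736, 0.1383, 0.0000.
ρ(T) = max|λ| = 0.8975; 0.8975 < 1: convergent.

yes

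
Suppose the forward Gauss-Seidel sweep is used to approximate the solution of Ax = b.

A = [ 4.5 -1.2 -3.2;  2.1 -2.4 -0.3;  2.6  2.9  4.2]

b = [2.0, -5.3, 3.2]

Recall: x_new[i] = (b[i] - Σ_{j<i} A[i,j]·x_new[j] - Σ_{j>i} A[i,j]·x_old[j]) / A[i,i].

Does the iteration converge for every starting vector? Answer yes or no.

Let D = diag(4.5, -2.4, 4.2); L, U the strict triangles.
GS T = -(D+L)⁻¹U: row 0 first, T[0,2] = -(-3.2)/(4.5) = +0.7111; later rows by forward substitution.
  T[0,:] = [+0.0000 +0.2667 +0.7111]
  T[1,:] = [+0.0000 +0.2333 +0.4972]
  T[2,:] = [+0.0000 -0.3262 -0.7835]
|eigenvalues of T|: 0.5854, 0.0352, 0.0000.
ρ(T) = max|λ| = 0.5854; 0.5854 < 1, so it converges for any x₀.

yes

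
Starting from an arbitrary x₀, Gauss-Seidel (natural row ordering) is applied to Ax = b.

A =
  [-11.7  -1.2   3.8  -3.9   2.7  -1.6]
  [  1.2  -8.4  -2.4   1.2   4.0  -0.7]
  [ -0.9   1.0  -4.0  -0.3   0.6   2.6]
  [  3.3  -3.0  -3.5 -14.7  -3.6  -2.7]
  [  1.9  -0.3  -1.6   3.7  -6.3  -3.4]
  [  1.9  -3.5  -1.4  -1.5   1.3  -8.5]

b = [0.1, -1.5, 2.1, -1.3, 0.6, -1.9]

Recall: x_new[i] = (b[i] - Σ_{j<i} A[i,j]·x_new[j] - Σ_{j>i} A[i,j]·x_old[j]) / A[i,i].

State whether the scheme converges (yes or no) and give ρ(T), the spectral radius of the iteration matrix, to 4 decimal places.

A = D + L + U where D = diag(-11.7, -8.4, -4, -14.7, -6.3, -8.5).
Gauss-Seidel: T = -(D+L)⁻¹U, row 0 first, T[0,1] = -(-1.2)/(-11.7) = -0.1026; later rows by forward substitution.
  T[0,:] = [+0.0000, -0.1026, +0.3248, -0.3333, +0.2308, -0.1368]
  T[1,:] = [+0.0000, -0.0147, -0.2393, +0.0952, +0.5092, -0.1029]
  T[2,:] = [+0.0000, +0.0194, -0.1329, +0.0238, +0.2254, +0.6551]
  T[3,:] = [+0.0000, -0.0247, +0.1534, -0.0999, -0.3507, -0.3493]
  T[4,:] = [+0.0000, -0.0496, +0.2332, -0.1698, -0.2178, -0.9476]
  T[5,:] = [+0.0000, -0.0233, +0.2016, -0.1260, -0.1666, -0.1794]
|λ(T)| sorted: 0.9393, 0.2014, 0.2014, 0.0457, 0.0373, 0.0000.
spectral radius ρ = 0.9393; 0.9393 < 1 ⇒ converges.

yes, ρ = 0.9393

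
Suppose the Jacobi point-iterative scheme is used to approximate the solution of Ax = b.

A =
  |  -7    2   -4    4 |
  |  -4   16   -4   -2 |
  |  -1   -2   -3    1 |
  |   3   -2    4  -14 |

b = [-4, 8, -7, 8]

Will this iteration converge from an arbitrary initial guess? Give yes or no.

yes

Diagonal D = diag(-7, 16, -3, -14); L, U strict lower/upper.
T_J = -D⁻¹(L+U): T[1,0] = -(-4)/(16) = +0.2500; T[1,1] = 0.
  T[0,:] = [+0.0000  +0.2857  -0.5714  +0.5714]
  T[1,:] = [+0.2500  +0.0000  +0.2500  +0.1250]
  T[2,:] = [-0.3333  -0.6667  +0.0000  +0.3333]
  T[3,:] = [+0.2143  -0.1429  +0.2857  +0.0000]
|roots of det(T-λI)|: 0.6626, 0.4585, 0.2245, 0.2245.
ρ(T) = max|λ| = 0.6626; 0.6626 < 1 ⇒ converges.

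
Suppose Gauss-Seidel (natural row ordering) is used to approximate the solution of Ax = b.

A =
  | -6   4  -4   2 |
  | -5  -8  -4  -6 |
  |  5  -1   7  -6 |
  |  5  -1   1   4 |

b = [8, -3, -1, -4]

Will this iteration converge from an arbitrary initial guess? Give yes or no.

no

A = D + L + U where D = diag(-6, -8, 7, 4).
Gauss-Seidel: T = -(D+L)⁻¹U, row 0 first, T[0,3] = -(2)/(-6) = +0.3333; later rows by forward substitution.
  T[0,:] = [+0.0000, +0.6667, -0.6667, +0.3333]
  T[1,:] = [+0.0000, -0.4167, -0.0833, -0.9583]
  T[2,:] = [+0.0000, -0.5357, +0.4643, +0.4821]
  T[3,:] = [+0.0000, -0.8036, +0.6964, -0.7768]
eigenvalue magnitudes: 1.4936, 1.0029, 0.2384, 0.0000.
ρ(T) = max|λ| = 1.4936; 1.4936 > 1 ⇒ diverges.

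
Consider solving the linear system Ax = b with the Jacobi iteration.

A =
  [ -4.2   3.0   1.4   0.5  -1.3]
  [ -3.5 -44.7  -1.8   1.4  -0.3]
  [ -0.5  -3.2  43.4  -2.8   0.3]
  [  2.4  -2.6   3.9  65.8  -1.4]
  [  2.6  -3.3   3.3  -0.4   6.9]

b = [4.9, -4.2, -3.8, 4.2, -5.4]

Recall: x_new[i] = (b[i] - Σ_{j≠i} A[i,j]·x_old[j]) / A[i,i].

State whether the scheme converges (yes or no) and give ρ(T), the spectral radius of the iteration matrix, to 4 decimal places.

Diagonal D = diag(-4.2, -44.7, 43.4, 65.8, 6.9); L, U strict lower/upper.
Jacobi T = -D⁻¹(L+U): T[1,0] = -(-3.5)/(-44.7) = -0.0783; T[1,1] = 0.
  T[0,:] = [+0.0000, +0.7143, +0.3333, +0.1190, -0.3095]
  T[1,:] = [-0.0783, +0.0000, -0.0403, +0.0313, -0.0067]
  T[2,:] = [+0.0115, +0.0737, +0.0000, +0.0645, -0.0069]
  T[3,:] = [-0.0365, +0.0395, -0.0593, +0.0000, +0.0213]
  T[4,:] = [-0.3768, +0.4783, -0.4783, +0.0580, +0.0000]
moduli |λ_i(T)| = 0.2929, 0.2117, 0.2117, 0.0693, 0.0304.
ρ(T) = max|λ| = 0.2929; 0.2929 < 1 ⇒ converges.

yes, ρ = 0.2929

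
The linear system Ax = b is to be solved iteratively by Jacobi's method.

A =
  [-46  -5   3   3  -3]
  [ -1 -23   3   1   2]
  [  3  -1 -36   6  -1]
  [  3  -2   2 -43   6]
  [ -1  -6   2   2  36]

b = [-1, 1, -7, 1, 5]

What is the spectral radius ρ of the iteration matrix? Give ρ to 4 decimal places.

0.1866

Let D = diag(-46, -23, -36, -43, 36); L, U the strict triangles.
Jacobi T = -D⁻¹(L+U): T[3,0] = -(3)/(-43) = +0.0698; T[3,3] = 0.
  T[0,:] = [+0.0000, -0.1087, +0.0652, +0.0652, -0.0652]
  T[1,:] = [-0.0435, +0.0000, +0.1304, +0.0435, +0.0870]
  T[2,:] = [+0.0833, -0.0278, +0.0000, +0.1667, -0.0278]
  T[3,:] = [+0.0698, -0.0465, +0.0465, +0.0000, +0.1395]
  T[4,:] = [+0.0278, +0.1667, -0.0556, -0.0556, +0.0000]
|roots of det(T-λI)|: 0.1866, 0.1375, 0.1375, 0.1011, 0.1011.
ρ(T) = max|λ| = 0.1866; 0.1866 < 1 ⇒ converges.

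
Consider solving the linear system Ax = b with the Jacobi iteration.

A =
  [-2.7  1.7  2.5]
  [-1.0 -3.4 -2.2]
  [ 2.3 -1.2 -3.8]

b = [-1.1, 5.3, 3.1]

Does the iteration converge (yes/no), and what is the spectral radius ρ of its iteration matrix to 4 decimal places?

yes, ρ = 0.8737

Split A = D + L + U, D = diag(-2.7, -3.4, -3.8).
Jacobi: T = -D⁻¹(L+U), T[2,0] = -(2.3)/(-3.8) = +0.6053; T[2,2] = 0.
  T[0,:] = [+0.0000  +0.6296  +0.9259]
  T[1,:] = [-0.2941  +0.0000  -0.6471]
  T[2,:] = [+0.6053  -0.3158  +0.0000]
|λ(T)| sorted: 0.8737, 0.5208, 0.3529.
ρ = 0.8737; 0.8737 < 1 ⇒ converges.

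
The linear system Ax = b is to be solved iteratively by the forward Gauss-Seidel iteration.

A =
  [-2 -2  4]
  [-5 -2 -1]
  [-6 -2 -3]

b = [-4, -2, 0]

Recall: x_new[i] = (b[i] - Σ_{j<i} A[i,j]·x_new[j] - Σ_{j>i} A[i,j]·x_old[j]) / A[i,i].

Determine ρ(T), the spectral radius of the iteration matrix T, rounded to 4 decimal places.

1.5000

Diagonal D = diag(-2, -2, -3); L, U strict lower/upper.
Gauss-Seidel: T = -(D+L)⁻¹U, row 0 first, T[0,1] = -(-2)/(-2) = -1.0000; later rows by forward substitution.
  T[0,:] = [+0.0000  -1.0000  +2.0000]
  T[1,:] = [+0.0000  +2.5000  -5.5000]
  T[2,:] = [+0.0000  +0.3333  -0.3333]
moduli |λ_i(T)| = 1.5000, 0.6667, 0.0000.
ρ(T) = max|λ| = 1.5000; 1.5000 > 1, so it fails to converge.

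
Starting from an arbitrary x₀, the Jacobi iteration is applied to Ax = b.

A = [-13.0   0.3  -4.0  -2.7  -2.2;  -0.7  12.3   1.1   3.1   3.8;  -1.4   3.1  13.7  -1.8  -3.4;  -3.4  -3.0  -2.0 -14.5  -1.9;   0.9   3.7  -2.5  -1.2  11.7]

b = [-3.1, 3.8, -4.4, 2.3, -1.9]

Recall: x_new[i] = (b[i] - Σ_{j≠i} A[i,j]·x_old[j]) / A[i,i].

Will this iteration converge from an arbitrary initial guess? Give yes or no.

yes

A = D + L + U where D = diag(-13, 12.3, 13.7, -14.5, 11.7).
Jacobi: T = -D⁻¹(L+U), T[0,1] = -(0.3)/(-13) = +0.0231; T[0,0] = 0.
  T[0,:] = [+0.0000  +0.0231  -0.3077  -0.2077  -0.1692]
  T[1,:] = [+0.0569  +0.0000  -0.0894  -0.2520  -0.3089]
  T[2,:] = [+0.1022  -0.2263  +0.0000  +0.1314  +0.2482]
  T[3,:] = [-0.2345  -0.2069  -0.1379  +0.0000  -0.1310]
  T[4,:] = [-0.0769  -0.3162  +0.2137  +0.1026  +0.0000]
eigenvalue magnitudes: 0.5461, 0.4165, 0.1639, 0.1639, 0.0349.
ρ(T) = max|λ| = 0.5461; 0.5461 < 1 ⇒ converges.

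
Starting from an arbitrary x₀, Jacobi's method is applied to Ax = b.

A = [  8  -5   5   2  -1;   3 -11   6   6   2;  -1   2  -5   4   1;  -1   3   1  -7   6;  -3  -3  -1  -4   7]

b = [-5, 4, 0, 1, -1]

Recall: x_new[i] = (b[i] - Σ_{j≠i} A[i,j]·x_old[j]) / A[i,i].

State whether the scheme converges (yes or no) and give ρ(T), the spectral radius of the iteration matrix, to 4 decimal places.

no, ρ = 1.2905

Split A = D + L + U, D = diag(8, -11, -5, -7, 7).
T_J = -D⁻¹(L+U): T[0,2] = -(5)/(8) = -0.6250; T[0,0] = 0.
  T[0,:] = [+0.0000  +0.6250  -0.6250  -0.2500  +0.1250]
  T[1,:] = [+0.2727  +0.0000  +0.5455  +0.5455  +0.1818]
  T[2,:] = [-0.2000  +0.4000  +0.0000  +0.8000  +0.2000]
  T[3,:] = [-0.1429  +0.4286  +0.1429  +0.0000  +0.8571]
  T[4,:] = [+0.4286  +0.4286  +0.1429  +0.5714  +0.0000]
eigenvalue magnitudes: 1.2905, 0.8288, 0.8288, 0.3676, 0.0250.
ρ(T) = max|λ| = 1.2905; 1.2905 > 1 ⇒ diverges.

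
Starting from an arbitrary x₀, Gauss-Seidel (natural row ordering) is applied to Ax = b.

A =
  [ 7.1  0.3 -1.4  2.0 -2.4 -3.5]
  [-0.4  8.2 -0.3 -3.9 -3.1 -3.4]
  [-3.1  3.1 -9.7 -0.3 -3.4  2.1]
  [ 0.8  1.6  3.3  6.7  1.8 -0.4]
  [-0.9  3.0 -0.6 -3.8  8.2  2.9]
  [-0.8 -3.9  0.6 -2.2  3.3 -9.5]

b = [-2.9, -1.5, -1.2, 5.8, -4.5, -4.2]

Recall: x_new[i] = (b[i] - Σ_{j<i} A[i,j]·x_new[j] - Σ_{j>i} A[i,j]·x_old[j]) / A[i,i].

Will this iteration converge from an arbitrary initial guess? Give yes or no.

yes

Diagonal D = diag(7.1, 8.2, -9.7, 6.7, 8.2, -9.5); L, U strict lower/upper.
GS T = -(D+L)⁻¹U: row 0 first, T[0,2] = -(-1.4)/(7.1) = +0.1972; later rows by forward substitution.
  T[0,:] = [+0.0000  -0.0423  +0.1972  -0.2817  +0.3380  +0.4930]
  T[1,:] = [+0.0000  -0.0021  +0.0462  +0.4619  +0.3945  +0.4387]
  T[2,:] = [+0.0000  +0.0128  -0.0483  +0.2067  -0.3325  +0.1991]
  T[3,:] = [+0.0000  -0.0008  -0.0108  -0.1785  -0.2395  -0.2020]
  T[4,:] = [+0.0000  -0.0033  -0.0038  -0.2675  -0.2426  -0.5391]
  T[5,:] = [+0.0000  +0.0042  -0.0374  -0.2044  -0.2402  -0.3495]
|eigenvalues of T|: 0.8263, 0.1082, 0.1082, 0.0688, 0.0006, 0.0000.
ρ(T) = max|λ| = 0.8263; 0.8263 < 1 ⇒ converges.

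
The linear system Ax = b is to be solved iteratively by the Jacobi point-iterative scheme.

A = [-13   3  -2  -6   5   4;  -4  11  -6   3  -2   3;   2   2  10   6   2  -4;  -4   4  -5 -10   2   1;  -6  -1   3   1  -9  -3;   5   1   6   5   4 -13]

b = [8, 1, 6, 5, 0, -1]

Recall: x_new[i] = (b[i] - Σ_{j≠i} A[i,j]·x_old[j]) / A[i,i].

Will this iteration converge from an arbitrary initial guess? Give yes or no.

Diagonal D = diag(-13, 11, 10, -10, -9, -13); L, U strict lower/upper.
T_J = -D⁻¹(L+U): T[2,4] = -(2)/(10) = -0.2000; T[2,2] = 0.
  T[0,:] = [+0.0000  +0.2308  -0.1538  -0.4615  +0.3846  +0.3077]
  T[1,:] = [+0.3636  +0.0000  +0.5455  -0.2727  +0.1818  -0.2727]
  T[2,:] = [-0.2000  -0.2000  +0.0000  -0.6000  -0.2000  +0.4000]
  T[3,:] = [-0.4000  +0.4000  -0.5000  +0.0000  +0.2000  +0.1000]
  T[4,:] = [-0.6667  -0.1111  +0.3333  +0.1111  +0.0000  -0.3333]
  T[5,:] = [+0.3846  +0.0769  +0.4615  +0.3846  +0.3077  +0.0000]
eigenvalue magnitudes: 1.1625, 0.7480, 0.7480, 0.4122, 0.2666, 0.2666.
ρ(T) = max|λ| = 1.1625; 1.1625 > 1: divergent.

no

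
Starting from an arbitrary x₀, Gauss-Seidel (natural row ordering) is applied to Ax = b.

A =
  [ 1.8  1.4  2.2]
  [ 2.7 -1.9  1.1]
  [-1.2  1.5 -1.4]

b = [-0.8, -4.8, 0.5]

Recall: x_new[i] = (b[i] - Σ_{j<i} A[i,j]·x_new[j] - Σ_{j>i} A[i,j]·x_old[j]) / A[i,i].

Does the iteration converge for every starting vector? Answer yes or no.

Let D = diag(1.8, -1.9, -1.4); L, U the strict triangles.
Gauss-Seidel: T = -(D+L)⁻¹U, row 0 first, T[0,1] = -(1.4)/(1.8) = -0.7778; later rows by forward substitution.
  T[0,:] = [+0.0000 -0.7778 -1.2222]
  T[1,:] = [+0.0000 -1.1053 -1.1579]
  T[2,:] = [+0.0000 -0.5175 -0.1930]
|eigenvalues of T|: 1.5476, 0.2494, 0.0000.
ρ(T) = max|λ| = 1.5476; 1.5476 > 1, so it fails to converge.

no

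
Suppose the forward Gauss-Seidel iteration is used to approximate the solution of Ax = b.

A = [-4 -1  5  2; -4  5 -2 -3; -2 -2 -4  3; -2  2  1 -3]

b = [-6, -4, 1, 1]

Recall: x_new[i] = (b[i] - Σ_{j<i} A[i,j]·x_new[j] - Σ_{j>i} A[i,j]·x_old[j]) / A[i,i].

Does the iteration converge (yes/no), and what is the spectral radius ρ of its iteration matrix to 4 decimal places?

Let D = diag(-4, 5, -4, -3); L, U the strict triangles.
GS T = -(D+L)⁻¹U: row 0 first, T[0,1] = -(-1)/(-4) = -0.2500; later rows by forward substitution.
  T[0,:] = [+0.0000 -0.2500 +1.2500 +0.5000]
  T[1,:] = [+0.0000 -0.2000 +1.4000 +1.0000]
  T[2,:] = [+0.0000 +0.2250 -1.3250 +0.0000]
  T[3,:] = [+0.0000 +0.1083 -0.3417 +0.3333]
|eigenvalues of T|: 1.5909, 0.4666, 0.0674, 0.0000.
ρ = 1.5909; 1.5909 > 1: divergent.

no, ρ = 1.5909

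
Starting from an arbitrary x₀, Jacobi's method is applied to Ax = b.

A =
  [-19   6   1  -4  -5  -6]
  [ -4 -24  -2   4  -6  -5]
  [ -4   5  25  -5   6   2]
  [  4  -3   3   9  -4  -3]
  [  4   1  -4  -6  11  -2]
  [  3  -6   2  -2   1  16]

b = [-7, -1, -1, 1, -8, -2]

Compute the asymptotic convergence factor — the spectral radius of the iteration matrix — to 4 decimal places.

0.8360

Split A = D + L + U, D = diag(-19, -24, 25, 9, 11, 16).
Jacobi: T = -D⁻¹(L+U), T[2,0] = -(-4)/(25) = +0.1600; T[2,2] = 0.
  T[0,:] = [+0.0000  +0.3158  +0.0526  -0.2105  -0.2632  -0.3158]
  T[1,:] = [-0.1667  +0.0000  -0.0833  +0.1667  -0.2500  -0.2083]
  T[2,:] = [+0.1600  -0.2000  +0.0000  +0.2000  -0.2400  -0.0800]
  T[3,:] = [-0.4444  +0.3333  -0.3333  +0.0000  +0.4444  +0.3333]
  T[4,:] = [-0.3636  -0.0909  +0.3636  +0.5455  +0.0000  +0.1818]
  T[5,:] = [-0.1875  +0.3750  -0.1250  +0.1250  -0.0625  +0.0000]
|λ(T)| sorted: 0.8360, 0.4908, 0.4908, 0.2930, 0.2930, 0.0222.
spectral radius ρ = 0.8360; 0.8360 < 1, so it converges for any x₀.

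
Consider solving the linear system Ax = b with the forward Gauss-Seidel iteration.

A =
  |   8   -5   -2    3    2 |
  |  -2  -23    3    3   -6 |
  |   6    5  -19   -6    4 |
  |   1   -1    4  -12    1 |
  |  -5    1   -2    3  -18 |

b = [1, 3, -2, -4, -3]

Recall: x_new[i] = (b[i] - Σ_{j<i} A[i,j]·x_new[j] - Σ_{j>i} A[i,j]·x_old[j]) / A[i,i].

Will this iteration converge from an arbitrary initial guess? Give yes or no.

Split A = D + L + U, D = diag(8, -23, -19, -12, -18).
Gauss-Seidel: T = -(D+L)⁻¹U, row 0 first, T[0,4] = -(2)/(8) = -0.2500; later rows by forward substitution.
  T[0,:] = [+0.0000  +0.6250  +0.2500  -0.3750  -0.2500]
  T[1,:] = [+0.0000  -0.0543  +0.1087  +0.1630  -0.2391]
  T[2,:] = [+0.0000  +0.1831  +0.1076  -0.3913  +0.0686]
  T[3,:] = [+0.0000  +0.1176  +0.0476  -0.1753  +0.1053]
  T[4,:] = [+0.0000  -0.1774  -0.0674  +0.1275  +0.0661]
|roots of det(T-λI)|: 0.3662, 0.2626, 0.0787, 0.0787, 0.0000.
ρ = 0.3662; 0.3662 < 1: convergent.

yes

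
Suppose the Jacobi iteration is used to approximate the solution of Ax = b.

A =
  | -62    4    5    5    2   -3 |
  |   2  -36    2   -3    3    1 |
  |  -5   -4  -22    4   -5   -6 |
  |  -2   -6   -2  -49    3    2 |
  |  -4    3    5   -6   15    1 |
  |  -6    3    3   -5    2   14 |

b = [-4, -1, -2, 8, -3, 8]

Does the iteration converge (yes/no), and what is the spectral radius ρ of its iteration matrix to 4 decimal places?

Split A = D + L + U, D = diag(-62, -36, -22, -49, 15, 14).
T_J = -D⁻¹(L+U): T[1,4] = -(3)/(-36) = +0.0833; T[1,1] = 0.
  T[0,:] = [+0.0000, +0.0645, +0.0806, +0.0806, +0.0323, -0.0484]
  T[1,:] = [+0.0556, +0.0000, +0.0556, -0.0833, +0.0833, +0.0278]
  T[2,:] = [-0.2273, -0.1818, +0.0000, +0.1818, -0.2273, -0.2727]
  T[3,:] = [-0.0408, -0.1224, -0.0408, +0.0000, +0.0612, +0.0408]
  T[4,:] = [+0.2667, -0.2000, -0.3333, +0.4000, +0.0000, -0.0667]
  T[5,:] = [+0.4286, -0.2143, -0.2143, +0.3571, -0.1429, +0.0000]
eigenvalue magnitudes: 0.4266, 0.3297, 0.2085, 0.2085, 0.1276, 0.1031.
ρ(T) = max|λ| = 0.4266; 0.4266 < 1, so it converges for any x₀.

yes, ρ = 0.4266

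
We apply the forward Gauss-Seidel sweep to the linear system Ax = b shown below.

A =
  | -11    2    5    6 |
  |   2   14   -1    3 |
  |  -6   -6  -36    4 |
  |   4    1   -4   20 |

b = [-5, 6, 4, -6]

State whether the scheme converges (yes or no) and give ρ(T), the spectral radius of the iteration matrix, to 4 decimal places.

yes, ρ = 0.1567

Diagonal D = diag(-11, 14, -36, 20); L, U strict lower/upper.
GS T = -(D+L)⁻¹U: row 0 first, T[0,2] = -(5)/(-11) = +0.4545; later rows by forward substitution.
  T[0,:] = [+0.0000, +0.1818, +0.4545, +0.5455]
  T[1,:] = [+0.0000, -0.0260, +0.0065, -0.2922]
  T[2,:] = [+0.0000, -0.0260, -0.0768, +0.0689]
  T[3,:] = [+0.0000, -0.0403, -0.1066, -0.0807]
|roots of det(T-λI)|: 0.1567, 0.0429, 0.0429, 0.0000.
ρ(T) = max|λ| = 0.1567; 0.1567 < 1, so it converges for any x₀.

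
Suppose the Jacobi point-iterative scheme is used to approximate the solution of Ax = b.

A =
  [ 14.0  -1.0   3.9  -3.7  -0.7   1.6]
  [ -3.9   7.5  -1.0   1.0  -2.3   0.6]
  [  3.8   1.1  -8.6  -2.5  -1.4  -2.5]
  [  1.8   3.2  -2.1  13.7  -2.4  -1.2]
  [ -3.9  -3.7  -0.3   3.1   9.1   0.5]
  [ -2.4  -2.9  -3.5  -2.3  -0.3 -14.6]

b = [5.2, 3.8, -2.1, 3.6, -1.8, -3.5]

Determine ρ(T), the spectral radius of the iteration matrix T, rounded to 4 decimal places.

0.5024

Split A = D + L + U, D = diag(14, 7.5, -8.6, 13.7, 9.1, -14.6).
Jacobi T = -D⁻¹(L+U): T[0,3] = -(-3.7)/(14) = +0.2643; T[0,0] = 0.
  T[0,:] = [+0.0000, +0.0714, -0.2786, +0.2643, +0.0500, -0.1143]
  T[1,:] = [+0.5200, +0.0000, +0.1333, -0.1333, +0.3067, -0.0800]
  T[2,:] = [+0.4419, +0.1279, +0.0000, -0.2907, -0.1628, -0.2907]
  T[3,:] = [-0.1314, -0.2336, +0.1533, +0.0000, +0.1752, +0.0876]
  T[4,:] = [+0.4286, +0.4066, +0.0330, -0.3407, +0.0000, -0.0549]
  T[5,:] = [-0.1644, -0.1986, -0.2397, -0.1575, -0.0205, +0.0000]
|λ(T)| sorted: 0.5024, 0.4064, 0.4064, 0.2443, 0.2443, 0.2035.
spectral radius ρ = 0.5024; 0.5024 < 1 ⇒ converges.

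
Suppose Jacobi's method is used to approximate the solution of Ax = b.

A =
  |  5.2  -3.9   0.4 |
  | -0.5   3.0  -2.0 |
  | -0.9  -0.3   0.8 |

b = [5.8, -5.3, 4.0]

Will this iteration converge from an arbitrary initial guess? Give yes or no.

yes

Diagonal D = diag(5.2, 3, 0.8); L, U strict lower/upper.
T_J = -D⁻¹(L+U): T[1,0] = -(-0.5)/(3) = +0.1667; T[1,1] = 0.
  T[0,:] = [+0.0000 +0.7500 -0.0769]
  T[1,:] = [+0.1667 +0.0000 +0.6667]
  T[2,:] = [+1.1250 +0.3750 +0.0000]
moduli |λ_i(T)| = 0.9393, 0.7706, 0.7706.
ρ(T) = max|λ| = 0.9393; 0.9393 < 1, so it converges for any x₀.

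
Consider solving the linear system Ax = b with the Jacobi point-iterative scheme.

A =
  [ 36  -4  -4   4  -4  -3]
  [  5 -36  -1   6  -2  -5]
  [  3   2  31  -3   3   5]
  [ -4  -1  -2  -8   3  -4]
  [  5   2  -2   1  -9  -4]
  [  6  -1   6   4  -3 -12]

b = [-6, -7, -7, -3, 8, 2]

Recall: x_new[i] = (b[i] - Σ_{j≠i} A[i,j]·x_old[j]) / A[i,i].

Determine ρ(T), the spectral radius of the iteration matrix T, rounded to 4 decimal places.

0.5849

Let D = diag(36, -36, 31, -8, -9, -12); L, U the strict triangles.
T_J = -D⁻¹(L+U): T[4,1] = -(2)/(-9) = +0.2222; T[4,4] = 0.
  T[0,:] = [+0.0000 +0.1111 +0.1111 -0.1111 +0.1111 +0.0833]
  T[1,:] = [+0.1389 +0.0000 -0.0278 +0.1667 -0.0556 -0.1389]
  T[2,:] = [-0.0968 -0.0645 +0.0000 +0.0968 -0.0968 -0.1613]
  T[3,:] = [-0.5000 -0.1250 -0.2500 +0.0000 +0.3750 -0.5000]
  T[4,:] = [+0.5556 +0.2222 -0.2222 +0.1111 +0.0000 -0.4444]
  T[5,:] = [+0.5000 -0.0833 +0.5000 +0.3333 -0.2500 +0.0000]
eigenvalue magnitudes: 0.5849, 0.4239, 0.4239, 0.2868, 0.1286, 0.1286.
spectral radius ρ = 0.5849; 0.5849 < 1, so it converges for any x₀.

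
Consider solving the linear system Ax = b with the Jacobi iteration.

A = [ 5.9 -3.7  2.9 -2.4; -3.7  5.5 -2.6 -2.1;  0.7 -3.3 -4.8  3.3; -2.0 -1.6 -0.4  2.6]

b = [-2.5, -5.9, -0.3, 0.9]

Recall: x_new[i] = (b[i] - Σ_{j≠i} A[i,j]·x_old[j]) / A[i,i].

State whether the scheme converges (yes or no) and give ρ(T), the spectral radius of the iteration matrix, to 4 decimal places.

Write A = D+L+U with D = diag(5.9, 5.5, -4.8, 2.6).
Jacobi: T = -D⁻¹(L+U), T[2,3] = -(3.3)/(-4.8) = +0.6875; T[2,2] = 0.
  T[0,:] = [+0.0000, +0.6271, -0.4915, +0.4068]
  T[1,:] = [+0.6727, +0.0000, +0.4727, +0.3818]
  T[2,:] = [+0.1458, -0.6875, +0.0000, +0.6875]
  T[3,:] = [+0.7692, +0.6154, +0.1538, +0.0000]
|roots of det(T-λI)|: 1.1357, 0.5608, 0.5371, 0.5371.
spectral radius ρ = 1.1357; 1.1357 > 1: divergent.

no, ρ = 1.1357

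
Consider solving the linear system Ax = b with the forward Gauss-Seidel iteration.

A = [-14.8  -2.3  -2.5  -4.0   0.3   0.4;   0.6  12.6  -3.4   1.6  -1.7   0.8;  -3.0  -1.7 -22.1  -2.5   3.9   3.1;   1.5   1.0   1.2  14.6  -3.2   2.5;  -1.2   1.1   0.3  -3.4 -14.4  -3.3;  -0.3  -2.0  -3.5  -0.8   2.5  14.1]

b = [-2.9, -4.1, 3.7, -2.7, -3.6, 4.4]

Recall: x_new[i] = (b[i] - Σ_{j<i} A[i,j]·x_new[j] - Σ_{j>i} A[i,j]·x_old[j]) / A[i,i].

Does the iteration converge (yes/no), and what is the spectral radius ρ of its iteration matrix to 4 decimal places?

yes, ρ = 0.1514

Diagonal D = diag(-14.8, 12.6, -22.1, 14.6, -14.4, 14.1); L, U strict lower/upper.
T_GS = -(D+L)⁻¹U: row 0 first, T[0,1] = -(-2.3)/(-14.8) = -0.1554; later rows by forward substitution.
  T[0,:] = [+0.0000 -0.1554 -0.1689 -0.2703 +0.0203 +0.0270]
  T[1,:] = [+0.0000 +0.0074 +0.2779 -0.1141 +0.1340 -0.0648]
  T[2,:] = [+0.0000 +0.0205 +0.0016 -0.0677 +0.1634 +0.1416]
  T[3,:] = [+0.0000 +0.0138 -0.0018 +0.0411 +0.1945 -0.1812]
  T[4,:] = [+0.0000 +0.0107 +0.0358 +0.0027 -0.0340 -0.1906]
  T[5,:] = [+0.0000 +0.0017 +0.0298 -0.0369 +0.0771 +0.0501]
|λ(T)| sorted: 0.1514, 0.0944, 0.0844, 0.0844, 0.0498, 0.0000.
spectral radius ρ = 0.1514; 0.1514 < 1, so it converges for any x₀.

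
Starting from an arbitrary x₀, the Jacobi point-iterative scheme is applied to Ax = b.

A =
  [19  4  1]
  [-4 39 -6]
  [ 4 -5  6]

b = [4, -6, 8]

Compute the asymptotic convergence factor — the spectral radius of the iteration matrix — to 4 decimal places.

0.4264

A = D + L + U where D = diag(19, 39, 6).
Jacobi T = -D⁻¹(L+U): T[0,1] = -(4)/(19) = -0.2105; T[0,0] = 0.
  T[0,:] = [+0.0000 -0.2105 -0.0526]
  T[1,:] = [+0.1026 +0.0000 +0.1538]
  T[2,:] = [-0.6667 +0.8333 +0.0000]
|eigenvalues of T|: 0.4264, 0.2864, 0.1400.
ρ(T) = max|λ| = 0.4264; 0.4264 < 1: convergent.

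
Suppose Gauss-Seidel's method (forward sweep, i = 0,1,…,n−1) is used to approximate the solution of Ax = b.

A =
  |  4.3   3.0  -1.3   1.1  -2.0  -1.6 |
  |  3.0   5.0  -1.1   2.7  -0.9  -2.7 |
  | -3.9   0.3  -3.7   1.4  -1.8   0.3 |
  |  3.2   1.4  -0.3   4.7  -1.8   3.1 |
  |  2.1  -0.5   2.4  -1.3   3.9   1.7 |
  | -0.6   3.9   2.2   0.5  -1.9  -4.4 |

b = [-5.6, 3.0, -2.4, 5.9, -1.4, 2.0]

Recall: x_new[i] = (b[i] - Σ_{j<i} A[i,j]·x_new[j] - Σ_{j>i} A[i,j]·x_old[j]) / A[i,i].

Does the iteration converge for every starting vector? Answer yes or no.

no

Let D = diag(4.3, 5, -3.7, 4.7, 3.9, -4.4); L, U the strict triangles.
GS T = -(D+L)⁻¹U: row 0 first, T[0,2] = -(-1.3)/(4.3) = +0.3023; later rows by forward substitution.
  T[0,:] = [+0.0000  -0.6977  +0.3023  -0.2558  +0.4651  +0.3721]
  T[1,:] = [+0.0000  +0.4186  +0.0386  -0.3865  -0.0991  +0.3167]
  T[2,:] = [+0.0000  +0.7693  -0.3155  +0.6167  -0.9848  -0.2854]
  T[3,:] = [+0.0000  +0.3994  -0.2375  +0.3287  +0.0330  -1.0255]
  T[4,:] = [+0.0000  +0.0890  -0.0428  -0.1817  +0.3539  -0.7618]
  T[5,:] = [+0.0000  +0.8578  -0.1733  +0.1165  -0.7927  +0.2997]
eigenvalue magnitudes: 1.3027, 0.5114, 0.3978, 0.3978, 0.0125, 0.0000.
ρ = 1.3027; 1.3027 > 1 ⇒ diverges.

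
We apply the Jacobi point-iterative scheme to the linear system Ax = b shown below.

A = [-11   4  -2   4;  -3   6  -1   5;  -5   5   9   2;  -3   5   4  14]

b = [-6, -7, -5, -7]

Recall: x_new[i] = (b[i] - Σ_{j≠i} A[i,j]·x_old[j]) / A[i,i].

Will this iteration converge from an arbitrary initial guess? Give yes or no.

yes

Split A = D + L + U, D = diag(-11, 6, 9, 14).
T_J = -D⁻¹(L+U): T[3,0] = -(-3)/(14) = +0.2143; T[3,3] = 0.
  T[0,:] = [+0.0000 +0.3636 -0.1818 +0.3636]
  T[1,:] = [+0.5000 +0.0000 +0.1667 -0.8333]
  T[2,:] = [+0.5556 -0.5556 +0.0000 -0.2222]
  T[3,:] = [+0.2143 -0.3571 -0.2857 +0.0000]
eigenvalue magnitudes: 0.8694, 0.4998, 0.3793, 0.3793.
spectral radius ρ = 0.8694; 0.8694 < 1: convergent.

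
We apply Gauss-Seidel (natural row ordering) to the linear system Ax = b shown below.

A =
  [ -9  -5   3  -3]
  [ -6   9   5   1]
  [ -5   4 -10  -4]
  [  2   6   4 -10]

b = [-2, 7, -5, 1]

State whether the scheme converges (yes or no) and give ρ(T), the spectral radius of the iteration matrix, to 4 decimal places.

Diagonal D = diag(-9, 9, -10, -10); L, U strict lower/upper.
Gauss-Seidel: T = -(D+L)⁻¹U, row 0 first, T[0,3] = -(-3)/(-9) = -0.3333; later rows by forward substitution.
  T[0,:] = [+0.0000 -0.5556 +0.3333 -0.3333]
  T[1,:] = [+0.0000 -0.3704 -0.3333 -0.3333]
  T[2,:] = [+0.0000 +0.1296 -0.3000 -0.3667]
  T[3,:] = [+0.0000 -0.2815 -0.2533 -0.4133]
|eigenvalues of T|: 0.8228, 0.1732, 0.1732, 0.0000.
ρ(T) = max|λ| = 0.8228; 0.8228 < 1 ⇒ converges.

yes, ρ = 0.8228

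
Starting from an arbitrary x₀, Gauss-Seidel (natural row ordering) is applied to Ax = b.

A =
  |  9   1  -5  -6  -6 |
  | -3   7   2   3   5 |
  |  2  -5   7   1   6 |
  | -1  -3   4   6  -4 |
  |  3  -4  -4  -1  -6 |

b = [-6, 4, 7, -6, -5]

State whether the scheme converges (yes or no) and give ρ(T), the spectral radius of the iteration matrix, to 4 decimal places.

no, ρ = 1.5548

Split A = D + L + U, D = diag(9, 7, 7, 6, -6).
Gauss-Seidel: T = -(D+L)⁻¹U, row 0 first, T[0,2] = -(-5)/(9) = +0.5556; later rows by forward substitution.
  T[0,:] = [+0.0000, -0.1111, +0.5556, +0.6667, +0.6667]
  T[1,:] = [+0.0000, -0.0476, -0.0476, -0.1429, -0.4286]
  T[2,:] = [+0.0000, -0.0023, -0.1927, -0.4354, -1.3537]
  T[3,:] = [+0.0000, -0.0408, +0.1973, +0.3299, +1.4660]
  T[4,:] = [+0.0000, -0.0155, +0.4051, +0.6638, +1.2772]
eigenvalue magnitudes: 1.5548, 0.2334, 0.0911, 0.0457, 0.0000.
spectral radius ρ = 1.5548; 1.5548 > 1 ⇒ diverges.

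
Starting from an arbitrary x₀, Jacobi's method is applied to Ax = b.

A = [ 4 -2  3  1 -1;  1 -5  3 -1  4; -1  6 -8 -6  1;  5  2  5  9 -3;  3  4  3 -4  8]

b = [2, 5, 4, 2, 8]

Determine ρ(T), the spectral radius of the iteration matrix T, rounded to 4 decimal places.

Split A = D + L + U, D = diag(4, -5, -8, 9, 8).
Jacobi: T = -D⁻¹(L+U), T[0,4] = -(-1)/(4) = +0.2500; T[0,0] = 0.
  T[0,:] = [+0.0000, +0.5000, -0.7500, -0.2500, +0.2500]
  T[1,:] = [+0.2000, +0.0000, +0.6000, -0.2000, +0.8000]
  T[2,:] = [-0.1250, +0.7500, +0.0000, -0.7500, +0.1250]
  T[3,:] = [-0.5556, -0.2222, -0.5556, +0.0000, +0.3333]
  T[4,:] = [-0.3750, -0.5000, -0.3750, +0.5000, +0.0000]
|eigenvalues of T|: 1.1835, 0.6777, 0.6777, 0.4327, 0.2524.
ρ(T) = max|λ| = 1.1835; 1.1835 > 1, so it fails to converge.

1.1835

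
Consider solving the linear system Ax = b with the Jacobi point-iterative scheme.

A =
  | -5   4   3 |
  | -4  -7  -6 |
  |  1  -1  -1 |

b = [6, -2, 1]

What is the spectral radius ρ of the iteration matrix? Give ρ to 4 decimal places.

1.1405

Split A = D + L + U, D = diag(-5, -7, -1).
Jacobi T = -D⁻¹(L+U): T[0,1] = -(4)/(-5) = +0.8000; T[0,0] = 0.
  T[0,:] = [+0.0000 +0.8000 +0.6000]
  T[1,:] = [-0.5714 +0.0000 -0.8571]
  T[2,:] = [+1.0000 -1.0000 +0.0000]
|roots of det(T-λI)|: 1.1405, 0.7268, 0.4136.
ρ = 1.1405; 1.1405 > 1: divergent.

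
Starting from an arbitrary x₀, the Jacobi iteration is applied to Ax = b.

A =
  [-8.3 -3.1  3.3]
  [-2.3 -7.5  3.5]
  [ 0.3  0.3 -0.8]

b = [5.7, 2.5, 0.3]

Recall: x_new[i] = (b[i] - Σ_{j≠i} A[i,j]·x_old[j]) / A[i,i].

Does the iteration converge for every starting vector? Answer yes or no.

yes

Write A = D+L+U with D = diag(-8.3, -7.5, -0.8).
Jacobi T = -D⁻¹(L+U): T[0,2] = -(3.3)/(-8.3) = +0.3976; T[0,0] = 0.
  T[0,:] = [+0.0000 -0.3735 +0.3976]
  T[1,:] = [-0.3067 +0.0000 +0.4667]
  T[2,:] = [+0.3750 +0.3750 +0.0000]
|λ(T)| sorted: 0.7642, 0.4074, 0.3568.
ρ = 0.7642; 0.7642 < 1 ⇒ converges.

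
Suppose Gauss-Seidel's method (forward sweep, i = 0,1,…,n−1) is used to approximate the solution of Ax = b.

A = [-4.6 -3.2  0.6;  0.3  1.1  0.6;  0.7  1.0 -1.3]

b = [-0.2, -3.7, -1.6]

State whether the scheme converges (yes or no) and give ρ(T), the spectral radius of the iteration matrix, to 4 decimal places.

Diagonal D = diag(-4.6, 1.1, -1.3); L, U strict lower/upper.
GS T = -(D+L)⁻¹U: row 0 first, T[0,1] = -(-3.2)/(-4.6) = -0.6957; later rows by forward substitution.
  T[0,:] = [+0.0000  -0.6957  +0.1304]
  T[1,:] = [+0.0000  +0.1897  -0.5810]
  T[2,:] = [+0.0000  -0.2286  -0.3767]
|λ(T)| sorted: 0.5551, 0.3681, 0.0000.
ρ(T) = max|λ| = 0.5551; 0.5551 < 1, so it converges for any x₀.

yes, ρ = 0.5551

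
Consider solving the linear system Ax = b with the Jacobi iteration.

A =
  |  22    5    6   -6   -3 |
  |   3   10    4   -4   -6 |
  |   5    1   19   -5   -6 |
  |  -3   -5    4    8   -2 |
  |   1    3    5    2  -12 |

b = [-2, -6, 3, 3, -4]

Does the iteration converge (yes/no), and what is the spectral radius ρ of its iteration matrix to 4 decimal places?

yes, ρ = 0.9140

Diagonal D = diag(22, 10, 19, 8, -12); L, U strict lower/upper.
T_J = -D⁻¹(L+U): T[1,4] = -(-6)/(10) = +0.6000; T[1,1] = 0.
  T[0,:] = [+0.0000  -0.2273  -0.2727  +0.2727  +0.1364]
  T[1,:] = [-0.3000  +0.0000  -0.4000  +0.4000  +0.6000]
  T[2,:] = [-0.2632  -0.0526  +0.0000  +0.2632  +0.3158]
  T[3,:] = [+0.3750  +0.6250  -0.5000  +0.0000  +0.2500]
  T[4,:] = [+0.0833  +0.2500  +0.4167  +0.1667  +0.0000]
eigenvalue magnitudes: 0.9140, 0.6391, 0.4104, 0.1422, 0.0067.
spectral radius ρ = 0.9140; 0.9140 < 1, so it converges for any x₀.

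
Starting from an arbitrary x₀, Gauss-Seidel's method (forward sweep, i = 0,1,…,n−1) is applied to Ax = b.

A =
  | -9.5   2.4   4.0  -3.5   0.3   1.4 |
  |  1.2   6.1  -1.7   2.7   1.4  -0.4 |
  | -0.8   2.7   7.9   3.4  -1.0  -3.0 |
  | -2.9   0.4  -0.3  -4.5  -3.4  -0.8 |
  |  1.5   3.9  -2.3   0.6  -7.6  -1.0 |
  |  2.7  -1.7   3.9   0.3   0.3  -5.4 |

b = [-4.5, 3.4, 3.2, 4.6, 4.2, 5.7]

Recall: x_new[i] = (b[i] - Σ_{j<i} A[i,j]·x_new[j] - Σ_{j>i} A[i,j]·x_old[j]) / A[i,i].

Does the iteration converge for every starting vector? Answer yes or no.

Let D = diag(-9.5, 6.1, 7.9, -4.5, -7.6, -5.4); L, U the strict triangles.
Gauss-Seidel: T = -(D+L)⁻¹U, row 0 first, T[0,1] = -(2.4)/(-9.5) = +0.2526; later rows by forward substitution.
  T[0,:] = [+0.0000  +0.2526  +0.4211  -0.3684  +0.0316  +0.1474]
  T[1,:] = [+0.0000  -0.0497  +0.1959  -0.3701  -0.2357  +0.0366]
  T[2,:] = [+0.0000  +0.0426  -0.0243  -0.3412  +0.2103  +0.3822]
  T[3,:] = [+0.0000  -0.1701  -0.2523  +0.2273  -0.8109  -0.2950]
  T[4,:] = [+0.0000  -0.0019  +0.1710  -0.1415  -0.2424  -0.2227]
  T[5,:] = [+0.0000  +0.1631  +0.1268  -0.3093  +0.1834  +0.3094]
|λ(T)| sorted: 0.8683, 0.3604, 0.3604, 0.1535, 0.0870, 0.0000.
spectral radius ρ = 0.8683; 0.8683 < 1 ⇒ converges.

yes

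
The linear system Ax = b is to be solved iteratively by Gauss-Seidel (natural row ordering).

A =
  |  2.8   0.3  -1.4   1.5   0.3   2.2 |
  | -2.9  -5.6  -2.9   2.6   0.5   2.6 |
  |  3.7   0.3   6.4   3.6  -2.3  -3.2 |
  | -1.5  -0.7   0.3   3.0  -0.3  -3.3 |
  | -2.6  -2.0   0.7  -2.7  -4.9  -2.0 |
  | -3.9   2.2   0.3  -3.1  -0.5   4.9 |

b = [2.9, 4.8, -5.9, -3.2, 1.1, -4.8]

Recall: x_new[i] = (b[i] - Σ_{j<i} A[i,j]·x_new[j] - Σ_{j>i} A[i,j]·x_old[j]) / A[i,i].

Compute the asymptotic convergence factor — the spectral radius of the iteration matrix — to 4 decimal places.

A = D + L + U where D = diag(2.8, -5.6, 6.4, 3, -4.9, 4.9).
Gauss-Seidel: T = -(D+L)⁻¹U, row 0 first, T[0,5] = -(2.2)/(2.8) = -0.7857; later rows by forward substitution.
  T[0,:] = [+0.0000, -0.1071, +0.5000, -0.5357, -0.1071, -0.7857]
  T[1,:] = [+0.0000, +0.0555, -0.7768, +0.7417, +0.1448, +0.8712]
  T[2,:] = [+0.0000, +0.0593, -0.2527, -0.2876, +0.4145, +0.9134]
  T[3,:] = [+0.0000, -0.0466, +0.0940, -0.0660, +0.0388, +0.8191]
  T[4,:] = [+0.0000, +0.0683, -0.0361, -0.0232, +0.0356, -0.6677]
  T[5,:] = [+0.0000, -0.1363, +0.8180, -0.7859, -0.1475, -0.6224]
moduli |λ_i(T)| = 1.1477, 0.7161, 0.7161, 0.0548, 0.0315, 0.0000.
ρ = 1.1477; 1.1477 > 1, so it fails to converge.

1.1477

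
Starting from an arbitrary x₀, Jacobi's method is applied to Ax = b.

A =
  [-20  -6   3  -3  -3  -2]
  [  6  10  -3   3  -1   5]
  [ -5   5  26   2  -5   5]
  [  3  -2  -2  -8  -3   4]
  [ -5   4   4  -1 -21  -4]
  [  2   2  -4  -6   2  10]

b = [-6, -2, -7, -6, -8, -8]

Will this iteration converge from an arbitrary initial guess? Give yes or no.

yes

Diagonal D = diag(-20, 10, 26, -8, -21, 10); L, U strict lower/upper.
Jacobi: T = -D⁻¹(L+U), T[1,5] = -(5)/(10) = -0.5000; T[1,1] = 0.
  T[0,:] = [+0.0000 -0.3000 +0.1500 -0.1500 -0.1500 -0.1000]
  T[1,:] = [-0.6000 +0.0000 +0.3000 -0.3000 +0.1000 -0.5000]
  T[2,:] = [+0.1923 -0.1923 +0.0000 -0.0769 +0.1923 -0.1923]
  T[3,:] = [+0.3750 -0.2500 -0.2500 +0.0000 -0.3750 +0.5000]
  T[4,:] = [-0.2381 +0.1905 +0.1905 -0.0476 +0.0000 -0.1905]
  T[5,:] = [-0.2000 -0.2000 +0.4000 +0.6000 -0.2000 +0.0000]
|λ(T)| sorted: 0.9308, 0.4250, 0.4250, 0.2849, 0.2260, 0.0226.
spectral radius ρ = 0.9308; 0.9308 < 1: convergent.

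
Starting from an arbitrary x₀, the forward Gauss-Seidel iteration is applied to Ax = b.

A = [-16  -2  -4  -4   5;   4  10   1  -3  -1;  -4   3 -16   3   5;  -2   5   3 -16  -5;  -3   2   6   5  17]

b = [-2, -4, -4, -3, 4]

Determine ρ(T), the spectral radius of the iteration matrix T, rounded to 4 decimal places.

0.5168

Write A = D+L+U with D = diag(-16, 10, -16, -16, 17).
T_GS = -(D+L)⁻¹U: row 0 first, T[0,2] = -(-4)/(-16) = -0.2500; later rows by forward substitution.
  T[0,:] = [+0.0000 -0.1250 -0.2500 -0.2500 +0.3125]
  T[1,:] = [+0.0000 +0.0500 +0.0000 +0.4000 -0.0250]
  T[2,:] = [+0.0000 +0.0406 +0.0625 +0.3250 +0.2297]
  T[3,:] = [+0.0000 +0.0389 +0.0430 +0.2172 -0.3163]
  T[4,:] = [+0.0000 -0.0537 -0.0788 -0.2698 +0.0701]
|λ(T)| sorted: 0.5168, 0.1236, 0.1236, 0.0164, 0.0000.
spectral radius ρ = 0.5168; 0.5168 < 1: convergent.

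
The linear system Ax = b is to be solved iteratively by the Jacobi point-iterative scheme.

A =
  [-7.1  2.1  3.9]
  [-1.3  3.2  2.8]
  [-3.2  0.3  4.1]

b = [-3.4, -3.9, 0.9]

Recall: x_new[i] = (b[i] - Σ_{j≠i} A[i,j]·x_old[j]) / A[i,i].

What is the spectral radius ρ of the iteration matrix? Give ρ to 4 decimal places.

A = D + L + U where D = diag(-7.1, 3.2, 4.1).
Jacobi T = -D⁻¹(L+U): T[2,1] = -(0.3)/(4.1) = -0.0732; T[2,2] = 0.
  T[0,:] = [+0.0000, +0.2958, +0.5493]
  T[1,:] = [+0.4062, +0.0000, -0.8750]
  T[2,:] = [+0.7805, -0.0732, +0.0000]
moduli |λ_i(T)| = 0.9218, 0.4867, 0.4867.
spectral radius ρ = 0.9218; 0.9218 < 1 ⇒ converges.

0.9218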